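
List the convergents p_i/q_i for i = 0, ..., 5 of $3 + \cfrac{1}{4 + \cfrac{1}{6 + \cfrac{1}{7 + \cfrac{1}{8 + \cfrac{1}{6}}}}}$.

3/1, 13/4, 81/25, 580/179, 4721/1457, 28906/8921

Using the convergent recurrence p_i = a_i*p_{i-1} + p_{i-2}, q_i = a_i*q_{i-1} + q_{i-2} with p_{-2}=0, p_{-1}=1, q_{-2}=1, q_{-1}=0:
  i=0: a_0=3, p_0 = 3*1 + 0 = 3, q_0 = 3*0 + 1 = 1.
  i=1: a_1=4, p_1 = 4*3 + 1 = 13, q_1 = 4*1 + 0 = 4.
  i=2: a_2=6, p_2 = 6*13 + 3 = 81, q_2 = 6*4 + 1 = 25.
  i=3: a_3=7, p_3 = 7*81 + 13 = 580, q_3 = 7*25 + 4 = 179.
  i=4: a_4=8, p_4 = 8*580 + 81 = 4721, q_4 = 8*179 + 25 = 1457.
  i=5: a_5=6, p_5 = 6*4721 + 580 = 28906, q_5 = 6*1457 + 179 = 8921.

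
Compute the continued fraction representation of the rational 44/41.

Run the Euclidean algorithm on 44 and 41; the successive quotients are the partial quotients a_0, a_1, ... (each step inverts the fractional part left over by the previous one):
  44 = 1*41 + 3, so a_0 = 1.
  41 = 13*3 + 2, so a_1 = 13.
  3 = 1*2 + 1, so a_2 = 1.
  2 = 2*1 + 0, so a_3 = 2.
The remainder reaches 0 after 4 divisions, so the expansion has 4 partial quotients, read off in order.

[1; 13, 1, 2]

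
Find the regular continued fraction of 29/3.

Run the Euclidean algorithm on 29 and 3; the successive quotients are the partial quotients a_0, a_1, ... (each step inverts the fractional part left over by the previous one):
  29 = 9*3 + 2, so a_0 = 9.
  3 = 1*2 + 1, so a_1 = 1.
  2 = 2*1 + 0, so a_2 = 2.
The remainder reaches 0 after 3 divisions, so the expansion has 3 partial quotients, read off in order.

[9; 1, 2]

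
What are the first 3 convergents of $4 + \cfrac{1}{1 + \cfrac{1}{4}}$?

4/1, 5/1, 24/5

Using the convergent recurrence p_i = a_i*p_{i-1} + p_{i-2}, q_i = a_i*q_{i-1} + q_{i-2} with p_{-2}=0, p_{-1}=1, q_{-2}=1, q_{-1}=0:
  i=0: a_0=4, p_0 = 4*1 + 0 = 4, q_0 = 4*0 + 1 = 1.
  i=1: a_1=1, p_1 = 1*4 + 1 = 5, q_1 = 1*1 + 0 = 1.
  i=2: a_2=4, p_2 = 4*5 + 4 = 24, q_2 = 4*1 + 1 = 5.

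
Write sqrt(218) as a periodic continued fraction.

Write x_i = (sqrt(218) + m_i)/d_i with (m_0, d_0) = (0, 1). a_0 = floor(sqrt(218)) = 14, since 14^2 = 196 <= 218 < 225 = 15^2.
Iterate m_{i+1} = d_i*a_i - m_i, d_{i+1} = (218 - m_{i+1}^2)/d_i, a_{i+1} = floor((a_0 + m_{i+1})/d_{i+1}):
  m_1 = 1*14 - 0 = 14, d_1 = (218 - 14^2)/1 = 22/1 = 22, a_1 = floor((14 + 14)/22) = 1.
  m_2 = 22*1 - 14 = 8, d_2 = (218 - 8^2)/22 = 154/22 = 7, a_2 = floor((14 + 8)/7) = 3.
  m_3 = 7*3 - 8 = 13, d_3 = (218 - 13^2)/7 = 49/7 = 7, a_3 = floor((14 + 13)/7) = 3.
  m_4 = 7*3 - 13 = 8, d_4 = (218 - 8^2)/7 = 154/7 = 22, a_4 = floor((14 + 8)/22) = 1.
  m_5 = 22*1 - 8 = 14, d_5 = (218 - 14^2)/22 = 22/22 = 1, a_5 = floor((14 + 14)/1) = 28.
  m_6 = 1*28 - 14 = 14, d_6 = (218 - 14^2)/1 = 22/1 = 22: (m_6, d_6) = (m_1, d_1) = (14, 22), so from here the quotients repeat a_1, ..., a_5; the period length is 5.
Hence the expansion of sqrt(218) is a_0 = 14 followed by the repeating block 1, 3, 3, 1, 28 (period 5).

[14; (1, 3, 3, 1, 28)]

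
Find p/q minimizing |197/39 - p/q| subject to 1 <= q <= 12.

Expand x = 197/39 as a continued fraction with the Euclidean algorithm:
  197 = 5*39 + 2, so a_0 = 5.
  39 = 19*2 + 1, so a_1 = 19.
  2 = 2*1 + 0, so a_2 = 2.
so x = [5; 19, 2].
Convergents (p_i = a_i*p_{i-1} + p_{i-2}, q_i = a_i*q_{i-1} + q_{i-2} with p_{-2}=0, p_{-1}=1, q_{-2}=1, q_{-1}=0), until the denominator exceeds 12:
  i=0: a_0=5, p_0 = 5*1 + 0 = 5, q_0 = 5*0 + 1 = 1.
  i=1: a_1=19, p_1 = 19*5 + 1 = 96, q_1 = 19*1 + 0 = 19.
q_1 = 19 > 12, so the last convergent with denominator <= 12 is p_0/q_0 = 5/1.
The closest fraction with denominator <= 12 is either p_0/q_0 or the intermediate fraction (k*p_0 + p_{-1})/(k*q_0 + q_{-1}) with the largest k >= 1 whose denominator stays <= 12; these approach x as k grows, and every other convergent or intermediate fraction in range is farther away.
Largest k: floor((12 - q_{-1})/q_0) = floor((12 - 0)/1) = 12 (using the seeds p_{-1} = 1, q_{-1} = 0).
That gives (12*5 + 1)/(12*1 + 0) = 61/12.
Compare the errors: |x - 5/1| = |197*1 - 5*39|/(39*1) = 2/39, and |x - 61/12| = |197*12 - 61*39|/(39*12) = 15/468.
Cross-multiplying, 15*39 = 585 < 936 = 2*468, so 15/468 is smaller: the intermediate fraction 61/12 is closer to x than 5/1.

61/12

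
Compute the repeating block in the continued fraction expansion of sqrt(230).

Write x_i = (sqrt(230) + m_i)/d_i with (m_0, d_0) = (0, 1). a_0 = floor(sqrt(230)) = 15, since 15^2 = 225 <= 230 < 256 = 16^2.
Iterate m_{i+1} = d_i*a_i - m_i, d_{i+1} = (230 - m_{i+1}^2)/d_i, a_{i+1} = floor((a_0 + m_{i+1})/d_{i+1}):
  m_1 = 1*15 - 0 = 15, d_1 = (230 - 15^2)/1 = 5/1 = 5, a_1 = floor((15 + 15)/5) = 6.
  m_2 = 5*6 - 15 = 15, d_2 = (230 - 15^2)/5 = 5/5 = 1, a_2 = floor((15 + 15)/1) = 30.
  m_3 = 1*30 - 15 = 15, d_3 = (230 - 15^2)/1 = 5/1 = 5: (m_3, d_3) = (m_1, d_1) = (15, 5), so from here the quotients repeat a_1, a_2; the period length is 2.
Hence the expansion of sqrt(230) is a_0 = 15 followed by the repeating block 6, 30 (period 2).

[15; (6, 30)]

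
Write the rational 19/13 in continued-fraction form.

[1; 2, 6]

Run the Euclidean algorithm on 19 and 13; the successive quotients are the partial quotients a_0, a_1, ... (each step inverts the fractional part left over by the previous one):
  19 = 1*13 + 6, so a_0 = 1.
  13 = 2*6 + 1, so a_1 = 2.
  6 = 6*1 + 0, so a_2 = 6.
The remainder reaches 0 after 3 divisions, so the expansion has 3 partial quotients, read off in order.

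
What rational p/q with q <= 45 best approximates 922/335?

Expand x = 922/335 as a continued fraction with the Euclidean algorithm:
  922 = 2*335 + 252, so a_0 = 2.
  335 = 1*252 + 83, so a_1 = 1.
  252 = 3*83 + 3, so a_2 = 3.
  83 = 27*3 + 2, so a_3 = 27.
  3 = 1*2 + 1, so a_4 = 1.
  2 = 2*1 + 0, so a_5 = 2.
so x = [2; 1, 3, 27, 1, 2].
Convergents (p_i = a_i*p_{i-1} + p_{i-2}, q_i = a_i*q_{i-1} + q_{i-2} with p_{-2}=0, p_{-1}=1, q_{-2}=1, q_{-1}=0), until the denominator exceeds 45:
  i=0: a_0=2, p_0 = 2*1 + 0 = 2, q_0 = 2*0 + 1 = 1.
  i=1: a_1=1, p_1 = 1*2 + 1 = 3, q_1 = 1*1 + 0 = 1.
  i=2: a_2=3, p_2 = 3*3 + 2 = 11, q_2 = 3*1 + 1 = 4.
  i=3: a_3=27, p_3 = 27*11 + 3 = 300, q_3 = 27*4 + 1 = 109.
q_3 = 109 > 45, so the last convergent with denominator <= 45 is p_2/q_2 = 11/4.
The closest fraction with denominator <= 45 is either p_2/q_2 or the intermediate fraction (k*p_2 + p_1)/(k*q_2 + q_1) with the largest k >= 1 whose denominator stays <= 45; these approach x as k grows, and every other convergent or intermediate fraction in range is farther away.
Largest k: floor((45 - q_1)/q_2) = floor((45 - 1)/4) = 11.
That gives (11*11 + 3)/(11*4 + 1) = 124/45.
Compare the errors: |x - 11/4| = |922*4 - 11*335|/(335*4) = 3/1340, and |x - 124/45| = |922*45 - 124*335|/(335*45) = 50/15075.
Cross-multiplying, 3*15075 = 45225 < 67000 = 50*1340, so 3/1340 is smaller: the convergent 11/4 is closer to x than 124/45.

11/4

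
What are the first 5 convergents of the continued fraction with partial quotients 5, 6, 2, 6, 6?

5/1, 31/6, 67/13, 433/84, 2665/517

Using the convergent recurrence p_i = a_i*p_{i-1} + p_{i-2}, q_i = a_i*q_{i-1} + q_{i-2} with p_{-2}=0, p_{-1}=1, q_{-2}=1, q_{-1}=0:
  i=0: a_0=5, p_0 = 5*1 + 0 = 5, q_0 = 5*0 + 1 = 1.
  i=1: a_1=6, p_1 = 6*5 + 1 = 31, q_1 = 6*1 + 0 = 6.
  i=2: a_2=2, p_2 = 2*31 + 5 = 67, q_2 = 2*6 + 1 = 13.
  i=3: a_3=6, p_3 = 6*67 + 31 = 433, q_3 = 6*13 + 6 = 84.
  i=4: a_4=6, p_4 = 6*433 + 67 = 2665, q_4 = 6*84 + 13 = 517.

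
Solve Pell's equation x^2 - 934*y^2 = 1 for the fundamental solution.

First expand sqrt(934) as a continued fraction. With x_i = (sqrt(934) + m_i)/d_i and (m_0, d_0) = (0, 1): a_0 = floor(sqrt(934)) = 30, since 30^2 = 900 <= 934 < 961 = 31^2.
Iterate m_{i+1} = d_i*a_i - m_i, d_{i+1} = (934 - m_{i+1}^2)/d_i, a_{i+1} = floor((a_0 + m_{i+1})/d_{i+1}):
  m_1 = 1*30 - 0 = 30, d_1 = (934 - 30^2)/1 = 34/1 = 34, a_1 = floor((30 + 30)/34) = 1.
  m_2 = 34*1 - 30 = 4, d_2 = (934 - 4^2)/34 = 918/34 = 27, a_2 = floor((30 + 4)/27) = 1.
  m_3 = 27*1 - 4 = 23, d_3 = (934 - 23^2)/27 = 405/27 = 15, a_3 = floor((30 + 23)/15) = 3.
  m_4 = 15*3 - 23 = 22, d_4 = (934 - 22^2)/15 = 450/15 = 30, a_4 = floor((30 + 22)/30) = 1.
  m_5 = 30*1 - 22 = 8, d_5 = (934 - 8^2)/30 = 870/30 = 29, a_5 = floor((30 + 8)/29) = 1.
  m_6 = 29*1 - 8 = 21, d_6 = (934 - 21^2)/29 = 493/29 = 17, a_6 = floor((30 + 21)/17) = 3.
  m_7 = 17*3 - 21 = 30, d_7 = (934 - 30^2)/17 = 34/17 = 2, a_7 = floor((30 + 30)/2) = 30.
  m_8 = 2*30 - 30 = 30, d_8 = (934 - 30^2)/2 = 34/2 = 17, a_8 = floor((30 + 30)/17) = 3.
  m_9 = 17*3 - 30 = 21, d_9 = (934 - 21^2)/17 = 493/17 = 29, a_9 = floor((30 + 21)/29) = 1.
  m_10 = 29*1 - 21 = 8, d_10 = (934 - 8^2)/29 = 870/29 = 30, a_10 = floor((30 + 8)/30) = 1.
  m_11 = 30*1 - 8 = 22, d_11 = (934 - 22^2)/30 = 450/30 = 15, a_11 = floor((30 + 22)/15) = 3.
  m_12 = 15*3 - 22 = 23, d_12 = (934 - 23^2)/15 = 405/15 = 27, a_12 = floor((30 + 23)/27) = 1.
  m_13 = 27*1 - 23 = 4, d_13 = (934 - 4^2)/27 = 918/27 = 34, a_13 = floor((30 + 4)/34) = 1.
  m_14 = 34*1 - 4 = 30, d_14 = (934 - 30^2)/34 = 34/34 = 1, a_14 = floor((30 + 30)/1) = 60.
  m_15 = 1*60 - 30 = 30, d_15 = (934 - 30^2)/1 = 34/1 = 34: (m_15, d_15) = (m_1, d_1) = (30, 34), so from here the quotients repeat a_1, ..., a_14; the period length is 14.
So sqrt(934) = [30; (1, 1, 3, 1, 1, 3, 30, 3, 1, 1, 3, 1, 1, 60)] with period length k = 14.
k is even, so the fundamental solution of x^2 - 934y^2 = 1 is (p_{k-1}, q_{k-1}) = (p_13, q_13); compute convergents through index 13.
Convergents (p_i = a_i*p_{i-1} + p_{i-2}, q_i = a_i*q_{i-1} + q_{i-2} with p_{-2}=0, p_{-1}=1, q_{-2}=1, q_{-1}=0):
  i=0: a_0=30, p_0 = 30*1 + 0 = 30, q_0 = 30*0 + 1 = 1.
  i=1: a_1=1, p_1 = 1*30 + 1 = 31, q_1 = 1*1 + 0 = 1.
  i=2: a_2=1, p_2 = 1*31 + 30 = 61, q_2 = 1*1 + 1 = 2.
  i=3: a_3=3, p_3 = 3*61 + 31 = 214, q_3 = 3*2 + 1 = 7.
  i=4: a_4=1, p_4 = 1*214 + 61 = 275, q_4 = 1*7 + 2 = 9.
  i=5: a_5=1, p_5 = 1*275 + 214 = 489, q_5 = 1*9 + 7 = 16.
  i=6: a_6=3, p_6 = 3*489 + 275 = 1742, q_6 = 3*16 + 9 = 57.
  i=7: a_7=30, p_7 = 30*1742 + 489 = 52749, q_7 = 30*57 + 16 = 1726.
  i=8: a_8=3, p_8 = 3*52749 + 1742 = 159989, q_8 = 3*1726 + 57 = 5235.
  i=9: a_9=1, p_9 = 1*159989 + 52749 = 212738, q_9 = 1*5235 + 1726 = 6961.
  i=10: a_10=1, p_10 = 1*212738 + 159989 = 372727, q_10 = 1*6961 + 5235 = 12196.
  i=11: a_11=3, p_11 = 3*372727 + 212738 = 1330919, q_11 = 3*12196 + 6961 = 43549.
  i=12: a_12=1, p_12 = 1*1330919 + 372727 = 1703646, q_12 = 1*43549 + 12196 = 55745.
  i=13: a_13=1, p_13 = 1*1703646 + 1330919 = 3034565, q_13 = 1*55745 + 43549 = 99294.
Check: 3034565^2 - 934*99294^2 = 9208584739225 - 9208584739224 = 1, so (x, y) = (3034565, 99294) solves the equation, and by the theorem it is the least positive solution.

(x, y) = (3034565, 99294)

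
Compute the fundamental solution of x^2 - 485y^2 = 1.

(x, y) = (969, 44)

First expand sqrt(485) as a continued fraction. With x_i = (sqrt(485) + m_i)/d_i and (m_0, d_0) = (0, 1): a_0 = floor(sqrt(485)) = 22, since 22^2 = 484 <= 485 < 529 = 23^2.
Iterate m_{i+1} = d_i*a_i - m_i, d_{i+1} = (485 - m_{i+1}^2)/d_i, a_{i+1} = floor((a_0 + m_{i+1})/d_{i+1}):
  m_1 = 1*22 - 0 = 22, d_1 = (485 - 22^2)/1 = 1/1 = 1, a_1 = floor((22 + 22)/1) = 44.
  m_2 = 1*44 - 22 = 22, d_2 = (485 - 22^2)/1 = 1/1 = 1: (m_2, d_2) = (m_1, d_1) = (22, 1), so from here the quotient a_1 repeats; the period length is 1.
So sqrt(485) = [22; (44)] with period length k = 1.
k is odd, so (p_{k-1}, q_{k-1}) only solves x^2 - 485y^2 = -1 and the fundamental solution of x^2 - 485y^2 = 1 is (p_{2k-1}, q_{2k-1}) = (p_1, q_1); compute convergents through index 1, running through the period twice.
Convergents (p_i = a_i*p_{i-1} + p_{i-2}, q_i = a_i*q_{i-1} + q_{i-2} with p_{-2}=0, p_{-1}=1, q_{-2}=1, q_{-1}=0):
  i=0: a_0=22, p_0 = 22*1 + 0 = 22, q_0 = 22*0 + 1 = 1.
  i=1: a_1=44, p_1 = 44*22 + 1 = 969, q_1 = 44*1 + 0 = 44.
Indeed p_0^2 - 485*q_0^2 = 484 - 485 = -1, not +1.
Check: 969^2 - 485*44^2 = 938961 - 938960 = 1, so (x, y) = (969, 44) solves the equation, and by the theorem it is the least positive solution.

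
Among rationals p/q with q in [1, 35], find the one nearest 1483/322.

Expand x = 1483/322 as a continued fraction with the Euclidean algorithm:
  1483 = 4*322 + 195, so a_0 = 4.
  322 = 1*195 + 127, so a_1 = 1.
  195 = 1*127 + 68, so a_2 = 1.
  127 = 1*68 + 59, so a_3 = 1.
  68 = 1*59 + 9, so a_4 = 1.
  59 = 6*9 + 5, so a_5 = 6.
  9 = 1*5 + 4, so a_6 = 1.
  5 = 1*4 + 1, so a_7 = 1.
  4 = 4*1 + 0, so a_8 = 4.
so x = [4; 1, 1, 1, 1, 6, 1, 1, 4].
Convergents (p_i = a_i*p_{i-1} + p_{i-2}, q_i = a_i*q_{i-1} + q_{i-2} with p_{-2}=0, p_{-1}=1, q_{-2}=1, q_{-1}=0), until the denominator exceeds 35:
  i=0: a_0=4, p_0 = 4*1 + 0 = 4, q_0 = 4*0 + 1 = 1.
  i=1: a_1=1, p_1 = 1*4 + 1 = 5, q_1 = 1*1 + 0 = 1.
  i=2: a_2=1, p_2 = 1*5 + 4 = 9, q_2 = 1*1 + 1 = 2.
  i=3: a_3=1, p_3 = 1*9 + 5 = 14, q_3 = 1*2 + 1 = 3.
  i=4: a_4=1, p_4 = 1*14 + 9 = 23, q_4 = 1*3 + 2 = 5.
  i=5: a_5=6, p_5 = 6*23 + 14 = 152, q_5 = 6*5 + 3 = 33.
  i=6: a_6=1, p_6 = 1*152 + 23 = 175, q_6 = 1*33 + 5 = 38.
q_6 = 38 > 35, so the last convergent with denominator <= 35 is p_5/q_5 = 152/33.
The closest fraction with denominator <= 35 is either p_5/q_5 or the intermediate fraction (k*p_5 + p_4)/(k*q_5 + q_4) with the largest k >= 1 whose denominator stays <= 35; these approach x as k grows, and every other convergent or intermediate fraction in range is farther away.
Largest k: floor((35 - q_4)/q_5) = floor((35 - 5)/33) = 0.
Since k = 0, no intermediate fraction beyond p_5/q_5 has denominator <= 35, so the convergent 152/33 is the closest (its error is |1483*33 - 152*322|/(322*33) = 5/10626).

152/33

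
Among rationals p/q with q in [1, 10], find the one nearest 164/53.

31/10

Expand x = 164/53 as a continued fraction with the Euclidean algorithm:
  164 = 3*53 + 5, so a_0 = 3.
  53 = 10*5 + 3, so a_1 = 10.
  5 = 1*3 + 2, so a_2 = 1.
  3 = 1*2 + 1, so a_3 = 1.
  2 = 2*1 + 0, so a_4 = 2.
so x = [3; 10, 1, 1, 2].
Convergents (p_i = a_i*p_{i-1} + p_{i-2}, q_i = a_i*q_{i-1} + q_{i-2} with p_{-2}=0, p_{-1}=1, q_{-2}=1, q_{-1}=0), until the denominator exceeds 10:
  i=0: a_0=3, p_0 = 3*1 + 0 = 3, q_0 = 3*0 + 1 = 1.
  i=1: a_1=10, p_1 = 10*3 + 1 = 31, q_1 = 10*1 + 0 = 10.
  i=2: a_2=1, p_2 = 1*31 + 3 = 34, q_2 = 1*10 + 1 = 11.
q_2 = 11 > 10, so the last convergent with denominator <= 10 is p_1/q_1 = 31/10.
The closest fraction with denominator <= 10 is either p_1/q_1 or the intermediate fraction (k*p_1 + p_0)/(k*q_1 + q_0) with the largest k >= 1 whose denominator stays <= 10; these approach x as k grows, and every other convergent or intermediate fraction in range is farther away.
Largest k: floor((10 - q_0)/q_1) = floor((10 - 1)/10) = 0.
Since k = 0, no intermediate fraction beyond p_1/q_1 has denominator <= 10, so the convergent 31/10 is the closest (its error is |164*10 - 31*53|/(53*10) = 3/530).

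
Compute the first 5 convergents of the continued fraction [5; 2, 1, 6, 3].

Using the convergent recurrence p_i = a_i*p_{i-1} + p_{i-2}, q_i = a_i*q_{i-1} + q_{i-2} with p_{-2}=0, p_{-1}=1, q_{-2}=1, q_{-1}=0:
  i=0: a_0=5, p_0 = 5*1 + 0 = 5, q_0 = 5*0 + 1 = 1.
  i=1: a_1=2, p_1 = 2*5 + 1 = 11, q_1 = 2*1 + 0 = 2.
  i=2: a_2=1, p_2 = 1*11 + 5 = 16, q_2 = 1*2 + 1 = 3.
  i=3: a_3=6, p_3 = 6*16 + 11 = 107, q_3 = 6*3 + 2 = 20.
  i=4: a_4=3, p_4 = 3*107 + 16 = 337, q_4 = 3*20 + 3 = 63.

5/1, 11/2, 16/3, 107/20, 337/63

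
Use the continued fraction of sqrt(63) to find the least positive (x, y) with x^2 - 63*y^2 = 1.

First expand sqrt(63) as a continued fraction. With x_i = (sqrt(63) + m_i)/d_i and (m_0, d_0) = (0, 1): a_0 = floor(sqrt(63)) = 7, since 7^2 = 49 <= 63 < 64 = 8^2.
Iterate m_{i+1} = d_i*a_i - m_i, d_{i+1} = (63 - m_{i+1}^2)/d_i, a_{i+1} = floor((a_0 + m_{i+1})/d_{i+1}):
  m_1 = 1*7 - 0 = 7, d_1 = (63 - 7^2)/1 = 14/1 = 14, a_1 = floor((7 + 7)/14) = 1.
  m_2 = 14*1 - 7 = 7, d_2 = (63 - 7^2)/14 = 14/14 = 1, a_2 = floor((7 + 7)/1) = 14.
  m_3 = 1*14 - 7 = 7, d_3 = (63 - 7^2)/1 = 14/1 = 14: (m_3, d_3) = (m_1, d_1) = (7, 14), so from here the quotients repeat a_1, a_2; the period length is 2.
So sqrt(63) = [7; (1, 14)] with period length k = 2.
k is even, so the fundamental solution of x^2 - 63y^2 = 1 is (p_{k-1}, q_{k-1}) = (p_1, q_1); compute convergents through index 1.
Convergents (p_i = a_i*p_{i-1} + p_{i-2}, q_i = a_i*q_{i-1} + q_{i-2} with p_{-2}=0, p_{-1}=1, q_{-2}=1, q_{-1}=0):
  i=0: a_0=7, p_0 = 7*1 + 0 = 7, q_0 = 7*0 + 1 = 1.
  i=1: a_1=1, p_1 = 1*7 + 1 = 8, q_1 = 1*1 + 0 = 1.
Check: 8^2 - 63*1^2 = 64 - 63 = 1, so (x, y) = (8, 1) solves the equation, and by the theorem it is the least positive solution.

(x, y) = (8, 1)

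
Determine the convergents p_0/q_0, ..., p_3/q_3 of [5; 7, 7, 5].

Using the convergent recurrence p_i = a_i*p_{i-1} + p_{i-2}, q_i = a_i*q_{i-1} + q_{i-2} with p_{-2}=0, p_{-1}=1, q_{-2}=1, q_{-1}=0:
  i=0: a_0=5, p_0 = 5*1 + 0 = 5, q_0 = 5*0 + 1 = 1.
  i=1: a_1=7, p_1 = 7*5 + 1 = 36, q_1 = 7*1 + 0 = 7.
  i=2: a_2=7, p_2 = 7*36 + 5 = 257, q_2 = 7*7 + 1 = 50.
  i=3: a_3=5, p_3 = 5*257 + 36 = 1321, q_3 = 5*50 + 7 = 257.

5/1, 36/7, 257/50, 1321/257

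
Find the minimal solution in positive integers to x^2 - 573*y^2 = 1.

(x, y) = (383, 16)

First expand sqrt(573) as a continued fraction. With x_i = (sqrt(573) + m_i)/d_i and (m_0, d_0) = (0, 1): a_0 = floor(sqrt(573)) = 23, since 23^2 = 529 <= 573 < 576 = 24^2.
Iterate m_{i+1} = d_i*a_i - m_i, d_{i+1} = (573 - m_{i+1}^2)/d_i, a_{i+1} = floor((a_0 + m_{i+1})/d_{i+1}):
  m_1 = 1*23 - 0 = 23, d_1 = (573 - 23^2)/1 = 44/1 = 44, a_1 = floor((23 + 23)/44) = 1.
  m_2 = 44*1 - 23 = 21, d_2 = (573 - 21^2)/44 = 132/44 = 3, a_2 = floor((23 + 21)/3) = 14.
  m_3 = 3*14 - 21 = 21, d_3 = (573 - 21^2)/3 = 132/3 = 44, a_3 = floor((23 + 21)/44) = 1.
  m_4 = 44*1 - 21 = 23, d_4 = (573 - 23^2)/44 = 44/44 = 1, a_4 = floor((23 + 23)/1) = 46.
  m_5 = 1*46 - 23 = 23, d_5 = (573 - 23^2)/1 = 44/1 = 44: (m_5, d_5) = (m_1, d_1) = (23, 44), so from here the quotients repeat a_1, ..., a_4; the period length is 4.
So sqrt(573) = [23; (1, 14, 1, 46)] with period length k = 4.
k is even, so the fundamental solution of x^2 - 573y^2 = 1 is (p_{k-1}, q_{k-1}) = (p_3, q_3); compute convergents through index 3.
Convergents (p_i = a_i*p_{i-1} + p_{i-2}, q_i = a_i*q_{i-1} + q_{i-2} with p_{-2}=0, p_{-1}=1, q_{-2}=1, q_{-1}=0):
  i=0: a_0=23, p_0 = 23*1 + 0 = 23, q_0 = 23*0 + 1 = 1.
  i=1: a_1=1, p_1 = 1*23 + 1 = 24, q_1 = 1*1 + 0 = 1.
  i=2: a_2=14, p_2 = 14*24 + 23 = 359, q_2 = 14*1 + 1 = 15.
  i=3: a_3=1, p_3 = 1*359 + 24 = 383, q_3 = 1*15 + 1 = 16.
Check: 383^2 - 573*16^2 = 146689 - 146688 = 1, so (x, y) = (383, 16) solves the equation, and by the theorem it is the least positive solution.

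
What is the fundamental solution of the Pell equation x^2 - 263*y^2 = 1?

(x, y) = (139128, 8579)

First expand sqrt(263) as a continued fraction. With x_i = (sqrt(263) + m_i)/d_i and (m_0, d_0) = (0, 1): a_0 = floor(sqrt(263)) = 16, since 16^2 = 256 <= 263 < 289 = 17^2.
Iterate m_{i+1} = d_i*a_i - m_i, d_{i+1} = (263 - m_{i+1}^2)/d_i, a_{i+1} = floor((a_0 + m_{i+1})/d_{i+1}):
  m_1 = 1*16 - 0 = 16, d_1 = (263 - 16^2)/1 = 7/1 = 7, a_1 = floor((16 + 16)/7) = 4.
  m_2 = 7*4 - 16 = 12, d_2 = (263 - 12^2)/7 = 119/7 = 17, a_2 = floor((16 + 12)/17) = 1.
  m_3 = 17*1 - 12 = 5, d_3 = (263 - 5^2)/17 = 238/17 = 14, a_3 = floor((16 + 5)/14) = 1.
  m_4 = 14*1 - 5 = 9, d_4 = (263 - 9^2)/14 = 182/14 = 13, a_4 = floor((16 + 9)/13) = 1.
  m_5 = 13*1 - 9 = 4, d_5 = (263 - 4^2)/13 = 247/13 = 19, a_5 = floor((16 + 4)/19) = 1.
  m_6 = 19*1 - 4 = 15, d_6 = (263 - 15^2)/19 = 38/19 = 2, a_6 = floor((16 + 15)/2) = 15.
  m_7 = 2*15 - 15 = 15, d_7 = (263 - 15^2)/2 = 38/2 = 19, a_7 = floor((16 + 15)/19) = 1.
  m_8 = 19*1 - 15 = 4, d_8 = (263 - 4^2)/19 = 247/19 = 13, a_8 = floor((16 + 4)/13) = 1.
  m_9 = 13*1 - 4 = 9, d_9 = (263 - 9^2)/13 = 182/13 = 14, a_9 = floor((16 + 9)/14) = 1.
  m_10 = 14*1 - 9 = 5, d_10 = (263 - 5^2)/14 = 238/14 = 17, a_10 = floor((16 + 5)/17) = 1.
  m_11 = 17*1 - 5 = 12, d_11 = (263 - 12^2)/17 = 119/17 = 7, a_11 = floor((16 + 12)/7) = 4.
  m_12 = 7*4 - 12 = 16, d_12 = (263 - 16^2)/7 = 7/7 = 1, a_12 = floor((16 + 16)/1) = 32.
  m_13 = 1*32 - 16 = 16, d_13 = (263 - 16^2)/1 = 7/1 = 7: (m_13, d_13) = (m_1, d_1) = (16, 7), so from here the quotients repeat a_1, ..., a_12; the period length is 12.
So sqrt(263) = [16; (4, 1, 1, 1, 1, 15, 1, 1, 1, 1, 4, 32)] with period length k = 12.
k is even, so the fundamental solution of x^2 - 263y^2 = 1 is (p_{k-1}, q_{k-1}) = (p_11, q_11); compute convergents through index 11.
Convergents (p_i = a_i*p_{i-1} + p_{i-2}, q_i = a_i*q_{i-1} + q_{i-2} with p_{-2}=0, p_{-1}=1, q_{-2}=1, q_{-1}=0):
  i=0: a_0=16, p_0 = 16*1 + 0 = 16, q_0 = 16*0 + 1 = 1.
  i=1: a_1=4, p_1 = 4*16 + 1 = 65, q_1 = 4*1 + 0 = 4.
  i=2: a_2=1, p_2 = 1*65 + 16 = 81, q_2 = 1*4 + 1 = 5.
  i=3: a_3=1, p_3 = 1*81 + 65 = 146, q_3 = 1*5 + 4 = 9.
  i=4: a_4=1, p_4 = 1*146 + 81 = 227, q_4 = 1*9 + 5 = 14.
  i=5: a_5=1, p_5 = 1*227 + 146 = 373, q_5 = 1*14 + 9 = 23.
  i=6: a_6=15, p_6 = 15*373 + 227 = 5822, q_6 = 15*23 + 14 = 359.
  i=7: a_7=1, p_7 = 1*5822 + 373 = 6195, q_7 = 1*359 + 23 = 382.
  i=8: a_8=1, p_8 = 1*6195 + 5822 = 12017, q_8 = 1*382 + 359 = 741.
  i=9: a_9=1, p_9 = 1*12017 + 6195 = 18212, q_9 = 1*741 + 382 = 1123.
  i=10: a_10=1, p_10 = 1*18212 + 12017 = 30229, q_10 = 1*1123 + 741 = 1864.
  i=11: a_11=4, p_11 = 4*30229 + 18212 = 139128, q_11 = 4*1864 + 1123 = 8579.
Check: 139128^2 - 263*8579^2 = 19356600384 - 19356600383 = 1, so (x, y) = (139128, 8579) solves the equation, and by the theorem it is the least positive solution.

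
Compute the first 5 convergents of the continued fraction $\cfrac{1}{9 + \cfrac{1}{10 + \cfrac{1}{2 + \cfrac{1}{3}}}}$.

Using the convergent recurrence p_i = a_i*p_{i-1} + p_{i-2}, q_i = a_i*q_{i-1} + q_{i-2} with p_{-2}=0, p_{-1}=1, q_{-2}=1, q_{-1}=0:
  i=0: a_0=0, p_0 = 0*1 + 0 = 0, q_0 = 0*0 + 1 = 1.
  i=1: a_1=9, p_1 = 9*0 + 1 = 1, q_1 = 9*1 + 0 = 9.
  i=2: a_2=10, p_2 = 10*1 + 0 = 10, q_2 = 10*9 + 1 = 91.
  i=3: a_3=2, p_3 = 2*10 + 1 = 21, q_3 = 2*91 + 9 = 191.
  i=4: a_4=3, p_4 = 3*21 + 10 = 73, q_4 = 3*191 + 91 = 664.

0/1, 1/9, 10/91, 21/191, 73/664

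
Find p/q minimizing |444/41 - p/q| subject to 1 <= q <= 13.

Expand x = 444/41 as a continued fraction with the Euclidean algorithm:
  444 = 10*41 + 34, so a_0 = 10.
  41 = 1*34 + 7, so a_1 = 1.
  34 = 4*7 + 6, so a_2 = 4.
  7 = 1*6 + 1, so a_3 = 1.
  6 = 6*1 + 0, so a_4 = 6.
so x = [10; 1, 4, 1, 6].
Convergents (p_i = a_i*p_{i-1} + p_{i-2}, q_i = a_i*q_{i-1} + q_{i-2} with p_{-2}=0, p_{-1}=1, q_{-2}=1, q_{-1}=0), until the denominator exceeds 13:
  i=0: a_0=10, p_0 = 10*1 + 0 = 10, q_0 = 10*0 + 1 = 1.
  i=1: a_1=1, p_1 = 1*10 + 1 = 11, q_1 = 1*1 + 0 = 1.
  i=2: a_2=4, p_2 = 4*11 + 10 = 54, q_2 = 4*1 + 1 = 5.
  i=3: a_3=1, p_3 = 1*54 + 11 = 65, q_3 = 1*5 + 1 = 6.
  i=4: a_4=6, p_4 = 6*65 + 54 = 444, q_4 = 6*6 + 5 = 41.
q_4 = 41 > 13, so the last convergent with denominator <= 13 is p_3/q_3 = 65/6.
The closest fraction with denominator <= 13 is either p_3/q_3 or the intermediate fraction (k*p_3 + p_2)/(k*q_3 + q_2) with the largest k >= 1 whose denominator stays <= 13; these approach x as k grows, and every other convergent or intermediate fraction in range is farther away.
Largest k: floor((13 - q_2)/q_3) = floor((13 - 5)/6) = 1.
That gives (1*65 + 54)/(1*6 + 5) = 119/11.
Compare the errors: |x - 65/6| = |444*6 - 65*41|/(41*6) = 1/246, and |x - 119/11| = |444*11 - 119*41|/(41*11) = 5/451.
Cross-multiplying, 1*451 = 451 < 1230 = 5*246, so 1/246 is smaller: the convergent 65/6 is closer to x than 119/11.

65/6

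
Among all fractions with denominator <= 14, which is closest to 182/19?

Expand x = 182/19 as a continued fraction with the Euclidean algorithm:
  182 = 9*19 + 11, so a_0 = 9.
  19 = 1*11 + 8, so a_1 = 1.
  11 = 1*8 + 3, so a_2 = 1.
  8 = 2*3 + 2, so a_3 = 2.
  3 = 1*2 + 1, so a_4 = 1.
  2 = 2*1 + 0, so a_5 = 2.
so x = [9; 1, 1, 2, 1, 2].
Convergents (p_i = a_i*p_{i-1} + p_{i-2}, q_i = a_i*q_{i-1} + q_{i-2} with p_{-2}=0, p_{-1}=1, q_{-2}=1, q_{-1}=0), until the denominator exceeds 14:
  i=0: a_0=9, p_0 = 9*1 + 0 = 9, q_0 = 9*0 + 1 = 1.
  i=1: a_1=1, p_1 = 1*9 + 1 = 10, q_1 = 1*1 + 0 = 1.
  i=2: a_2=1, p_2 = 1*10 + 9 = 19, q_2 = 1*1 + 1 = 2.
  i=3: a_3=2, p_3 = 2*19 + 10 = 48, q_3 = 2*2 + 1 = 5.
  i=4: a_4=1, p_4 = 1*48 + 19 = 67, q_4 = 1*5 + 2 = 7.
  i=5: a_5=2, p_5 = 2*67 + 48 = 182, q_5 = 2*7 + 5 = 19.
q_5 = 19 > 14, so the last convergent with denominator <= 14 is p_4/q_4 = 67/7.
The closest fraction with denominator <= 14 is either p_4/q_4 or the intermediate fraction (k*p_4 + p_3)/(k*q_4 + q_3) with the largest k >= 1 whose denominator stays <= 14; these approach x as k grows, and every other convergent or intermediate fraction in range is farther away.
Largest k: floor((14 - q_3)/q_4) = floor((14 - 5)/7) = 1.
That gives (1*67 + 48)/(1*7 + 5) = 115/12.
Compare the errors: |x - 67/7| = |182*7 - 67*19|/(19*7) = 1/133, and |x - 115/12| = |182*12 - 115*19|/(19*12) = 1/228.
Cross-multiplying, 1*133 = 133 < 228 = 1*228, so 1/228 is smaller: the intermediate fraction 115/12 is closer to x than 67/7.

115/12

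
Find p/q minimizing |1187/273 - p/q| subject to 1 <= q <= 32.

100/23

Expand x = 1187/273 as a continued fraction with the Euclidean algorithm:
  1187 = 4*273 + 95, so a_0 = 4.
  273 = 2*95 + 83, so a_1 = 2.
  95 = 1*83 + 12, so a_2 = 1.
  83 = 6*12 + 11, so a_3 = 6.
  12 = 1*11 + 1, so a_4 = 1.
  11 = 11*1 + 0, so a_5 = 11.
so x = [4; 2, 1, 6, 1, 11].
Convergents (p_i = a_i*p_{i-1} + p_{i-2}, q_i = a_i*q_{i-1} + q_{i-2} with p_{-2}=0, p_{-1}=1, q_{-2}=1, q_{-1}=0), until the denominator exceeds 32:
  i=0: a_0=4, p_0 = 4*1 + 0 = 4, q_0 = 4*0 + 1 = 1.
  i=1: a_1=2, p_1 = 2*4 + 1 = 9, q_1 = 2*1 + 0 = 2.
  i=2: a_2=1, p_2 = 1*9 + 4 = 13, q_2 = 1*2 + 1 = 3.
  i=3: a_3=6, p_3 = 6*13 + 9 = 87, q_3 = 6*3 + 2 = 20.
  i=4: a_4=1, p_4 = 1*87 + 13 = 100, q_4 = 1*20 + 3 = 23.
  i=5: a_5=11, p_5 = 11*100 + 87 = 1187, q_5 = 11*23 + 20 = 273.
q_5 = 273 > 32, so the last convergent with denominator <= 32 is p_4/q_4 = 100/23.
The closest fraction with denominator <= 32 is either p_4/q_4 or the intermediate fraction (k*p_4 + p_3)/(k*q_4 + q_3) with the largest k >= 1 whose denominator stays <= 32; these approach x as k grows, and every other convergent or intermediate fraction in range is farther away.
Largest k: floor((32 - q_3)/q_4) = floor((32 - 20)/23) = 0.
Since k = 0, no intermediate fraction beyond p_4/q_4 has denominator <= 32, so the convergent 100/23 is the closest (its error is |1187*23 - 100*273|/(273*23) = 1/6279).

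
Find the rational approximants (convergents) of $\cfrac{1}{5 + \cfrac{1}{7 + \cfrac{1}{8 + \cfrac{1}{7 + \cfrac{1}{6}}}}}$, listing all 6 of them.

0/1, 1/5, 7/36, 57/293, 406/2087, 2493/12815

Using the convergent recurrence p_i = a_i*p_{i-1} + p_{i-2}, q_i = a_i*q_{i-1} + q_{i-2} with p_{-2}=0, p_{-1}=1, q_{-2}=1, q_{-1}=0:
  i=0: a_0=0, p_0 = 0*1 + 0 = 0, q_0 = 0*0 + 1 = 1.
  i=1: a_1=5, p_1 = 5*0 + 1 = 1, q_1 = 5*1 + 0 = 5.
  i=2: a_2=7, p_2 = 7*1 + 0 = 7, q_2 = 7*5 + 1 = 36.
  i=3: a_3=8, p_3 = 8*7 + 1 = 57, q_3 = 8*36 + 5 = 293.
  i=4: a_4=7, p_4 = 7*57 + 7 = 406, q_4 = 7*293 + 36 = 2087.
  i=5: a_5=6, p_5 = 6*406 + 57 = 2493, q_5 = 6*2087 + 293 = 12815.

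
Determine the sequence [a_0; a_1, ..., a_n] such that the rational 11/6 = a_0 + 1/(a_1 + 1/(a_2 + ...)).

Run the Euclidean algorithm on 11 and 6; the successive quotients are the partial quotients a_0, a_1, ... (each step inverts the fractional part left over by the previous one):
  11 = 1*6 + 5, so a_0 = 1.
  6 = 1*5 + 1, so a_1 = 1.
  5 = 5*1 + 0, so a_2 = 5.
The remainder reaches 0 after 3 divisions, so the expansion has 3 partial quotients, read off in order.

[1; 1, 5]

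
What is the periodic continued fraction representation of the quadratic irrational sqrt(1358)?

Write x_i = (sqrt(1358) + m_i)/d_i with (m_0, d_0) = (0, 1). a_0 = floor(sqrt(1358)) = 36, since 36^2 = 1296 <= 1358 < 1369 = 37^2.
Iterate m_{i+1} = d_i*a_i - m_i, d_{i+1} = (1358 - m_{i+1}^2)/d_i, a_{i+1} = floor((a_0 + m_{i+1})/d_{i+1}):
  m_1 = 1*36 - 0 = 36, d_1 = (1358 - 36^2)/1 = 62/1 = 62, a_1 = floor((36 + 36)/62) = 1.
  m_2 = 62*1 - 36 = 26, d_2 = (1358 - 26^2)/62 = 682/62 = 11, a_2 = floor((36 + 26)/11) = 5.
  m_3 = 11*5 - 26 = 29, d_3 = (1358 - 29^2)/11 = 517/11 = 47, a_3 = floor((36 + 29)/47) = 1.
  m_4 = 47*1 - 29 = 18, d_4 = (1358 - 18^2)/47 = 1034/47 = 22, a_4 = floor((36 + 18)/22) = 2.
  m_5 = 22*2 - 18 = 26, d_5 = (1358 - 26^2)/22 = 682/22 = 31, a_5 = floor((36 + 26)/31) = 2.
  m_6 = 31*2 - 26 = 36, d_6 = (1358 - 36^2)/31 = 62/31 = 2, a_6 = floor((36 + 36)/2) = 36.
  m_7 = 2*36 - 36 = 36, d_7 = (1358 - 36^2)/2 = 62/2 = 31, a_7 = floor((36 + 36)/31) = 2.
  m_8 = 31*2 - 36 = 26, d_8 = (1358 - 26^2)/31 = 682/31 = 22, a_8 = floor((36 + 26)/22) = 2.
  m_9 = 22*2 - 26 = 18, d_9 = (1358 - 18^2)/22 = 1034/22 = 47, a_9 = floor((36 + 18)/47) = 1.
  m_10 = 47*1 - 18 = 29, d_10 = (1358 - 29^2)/47 = 517/47 = 11, a_10 = floor((36 + 29)/11) = 5.
  m_11 = 11*5 - 29 = 26, d_11 = (1358 - 26^2)/11 = 682/11 = 62, a_11 = floor((36 + 26)/62) = 1.
  m_12 = 62*1 - 26 = 36, d_12 = (1358 - 36^2)/62 = 62/62 = 1, a_12 = floor((36 + 36)/1) = 72.
  m_13 = 1*72 - 36 = 36, d_13 = (1358 - 36^2)/1 = 62/1 = 62: (m_13, d_13) = (m_1, d_1) = (36, 62), so from here the quotients repeat a_1, ..., a_12; the period length is 12.
Hence the expansion of sqrt(1358) is a_0 = 36 followed by the repeating block 1, 5, 1, 2, 2, 36, 2, 2, 1, 5, 1, 72 (period 12).

[36; (1, 5, 1, 2, 2, 36, 2, 2, 1, 5, 1, 72)]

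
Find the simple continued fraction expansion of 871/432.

[2; 61, 1, 2, 2]

Run the Euclidean algorithm on 871 and 432; the successive quotients are the partial quotients a_0, a_1, ... (each step inverts the fractional part left over by the previous one):
  871 = 2*432 + 7, so a_0 = 2.
  432 = 61*7 + 5, so a_1 = 61.
  7 = 1*5 + 2, so a_2 = 1.
  5 = 2*2 + 1, so a_3 = 2.
  2 = 2*1 + 0, so a_4 = 2.
The remainder reaches 0 after 5 divisions, so the expansion has 5 partial quotients, read off in order.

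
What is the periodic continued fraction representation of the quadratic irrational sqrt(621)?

[24; (1, 11, 2, 11, 1, 48)]

Write x_i = (sqrt(621) + m_i)/d_i with (m_0, d_0) = (0, 1). a_0 = floor(sqrt(621)) = 24, since 24^2 = 576 <= 621 < 625 = 25^2.
Iterate m_{i+1} = d_i*a_i - m_i, d_{i+1} = (621 - m_{i+1}^2)/d_i, a_{i+1} = floor((a_0 + m_{i+1})/d_{i+1}):
  m_1 = 1*24 - 0 = 24, d_1 = (621 - 24^2)/1 = 45/1 = 45, a_1 = floor((24 + 24)/45) = 1.
  m_2 = 45*1 - 24 = 21, d_2 = (621 - 21^2)/45 = 180/45 = 4, a_2 = floor((24 + 21)/4) = 11.
  m_3 = 4*11 - 21 = 23, d_3 = (621 - 23^2)/4 = 92/4 = 23, a_3 = floor((24 + 23)/23) = 2.
  m_4 = 23*2 - 23 = 23, d_4 = (621 - 23^2)/23 = 92/23 = 4, a_4 = floor((24 + 23)/4) = 11.
  m_5 = 4*11 - 23 = 21, d_5 = (621 - 21^2)/4 = 180/4 = 45, a_5 = floor((24 + 21)/45) = 1.
  m_6 = 45*1 - 21 = 24, d_6 = (621 - 24^2)/45 = 45/45 = 1, a_6 = floor((24 + 24)/1) = 48.
  m_7 = 1*48 - 24 = 24, d_7 = (621 - 24^2)/1 = 45/1 = 45: (m_7, d_7) = (m_1, d_1) = (24, 45), so from here the quotients repeat a_1, ..., a_6; the period length is 6.
Hence the expansion of sqrt(621) is a_0 = 24 followed by the repeating block 1, 11, 2, 11, 1, 48 (period 6).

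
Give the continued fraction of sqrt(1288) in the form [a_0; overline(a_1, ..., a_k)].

[35; overline(1, 7, 1, 70)]

Write x_i = (sqrt(1288) + m_i)/d_i with (m_0, d_0) = (0, 1). a_0 = floor(sqrt(1288)) = 35, since 35^2 = 1225 <= 1288 < 1296 = 36^2.
Iterate m_{i+1} = d_i*a_i - m_i, d_{i+1} = (1288 - m_{i+1}^2)/d_i, a_{i+1} = floor((a_0 + m_{i+1})/d_{i+1}):
  m_1 = 1*35 - 0 = 35, d_1 = (1288 - 35^2)/1 = 63/1 = 63, a_1 = floor((35 + 35)/63) = 1.
  m_2 = 63*1 - 35 = 28, d_2 = (1288 - 28^2)/63 = 504/63 = 8, a_2 = floor((35 + 28)/8) = 7.
  m_3 = 8*7 - 28 = 28, d_3 = (1288 - 28^2)/8 = 504/8 = 63, a_3 = floor((35 + 28)/63) = 1.
  m_4 = 63*1 - 28 = 35, d_4 = (1288 - 35^2)/63 = 63/63 = 1, a_4 = floor((35 + 35)/1) = 70.
  m_5 = 1*70 - 35 = 35, d_5 = (1288 - 35^2)/1 = 63/1 = 63: (m_5, d_5) = (m_1, d_1) = (35, 63), so from here the quotients repeat a_1, ..., a_4; the period length is 4.
Hence the expansion of sqrt(1288) is a_0 = 35 followed by the repeating block 1, 7, 1, 70 (period 4).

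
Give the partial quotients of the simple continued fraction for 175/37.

Run the Euclidean algorithm on 175 and 37; the successive quotients are the partial quotients a_0, a_1, ... (each step inverts the fractional part left over by the previous one):
  175 = 4*37 + 27, so a_0 = 4.
  37 = 1*27 + 10, so a_1 = 1.
  27 = 2*10 + 7, so a_2 = 2.
  10 = 1*7 + 3, so a_3 = 1.
  7 = 2*3 + 1, so a_4 = 2.
  3 = 3*1 + 0, so a_5 = 3.
The remainder reaches 0 after 6 divisions, so the expansion has 6 partial quotients, read off in order.

[4; 1, 2, 1, 2, 3]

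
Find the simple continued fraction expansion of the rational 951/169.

Run the Euclidean algorithm on 951 and 169; the successive quotients are the partial quotients a_0, a_1, ... (each step inverts the fractional part left over by the previous one):
  951 = 5*169 + 106, so a_0 = 5.
  169 = 1*106 + 63, so a_1 = 1.
  106 = 1*63 + 43, so a_2 = 1.
  63 = 1*43 + 20, so a_3 = 1.
  43 = 2*20 + 3, so a_4 = 2.
  20 = 6*3 + 2, so a_5 = 6.
  3 = 1*2 + 1, so a_6 = 1.
  2 = 2*1 + 0, so a_7 = 2.
The remainder reaches 0 after 8 divisions, so the expansion has 8 partial quotients, read off in order.

[5; 1, 1, 1, 2, 6, 1, 2]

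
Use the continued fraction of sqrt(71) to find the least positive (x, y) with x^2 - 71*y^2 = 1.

First expand sqrt(71) as a continued fraction. With x_i = (sqrt(71) + m_i)/d_i and (m_0, d_0) = (0, 1): a_0 = floor(sqrt(71)) = 8, since 8^2 = 64 <= 71 < 81 = 9^2.
Iterate m_{i+1} = d_i*a_i - m_i, d_{i+1} = (71 - m_{i+1}^2)/d_i, a_{i+1} = floor((a_0 + m_{i+1})/d_{i+1}):
  m_1 = 1*8 - 0 = 8, d_1 = (71 - 8^2)/1 = 7/1 = 7, a_1 = floor((8 + 8)/7) = 2.
  m_2 = 7*2 - 8 = 6, d_2 = (71 - 6^2)/7 = 35/7 = 5, a_2 = floor((8 + 6)/5) = 2.
  m_3 = 5*2 - 6 = 4, d_3 = (71 - 4^2)/5 = 55/5 = 11, a_3 = floor((8 + 4)/11) = 1.
  m_4 = 11*1 - 4 = 7, d_4 = (71 - 7^2)/11 = 22/11 = 2, a_4 = floor((8 + 7)/2) = 7.
  m_5 = 2*7 - 7 = 7, d_5 = (71 - 7^2)/2 = 22/2 = 11, a_5 = floor((8 + 7)/11) = 1.
  m_6 = 11*1 - 7 = 4, d_6 = (71 - 4^2)/11 = 55/11 = 5, a_6 = floor((8 + 4)/5) = 2.
  m_7 = 5*2 - 4 = 6, d_7 = (71 - 6^2)/5 = 35/5 = 7, a_7 = floor((8 + 6)/7) = 2.
  m_8 = 7*2 - 6 = 8, d_8 = (71 - 8^2)/7 = 7/7 = 1, a_8 = floor((8 + 8)/1) = 16.
  m_9 = 1*16 - 8 = 8, d_9 = (71 - 8^2)/1 = 7/1 = 7: (m_9, d_9) = (m_1, d_1) = (8, 7), so from here the quotients repeat a_1, ..., a_8; the period length is 8.
So sqrt(71) = [8; (2, 2, 1, 7, 1, 2, 2, 16)] with period length k = 8.
k is even, so the fundamental solution of x^2 - 71y^2 = 1 is (p_{k-1}, q_{k-1}) = (p_7, q_7); compute convergents through index 7.
Convergents (p_i = a_i*p_{i-1} + p_{i-2}, q_i = a_i*q_{i-1} + q_{i-2} with p_{-2}=0, p_{-1}=1, q_{-2}=1, q_{-1}=0):
  i=0: a_0=8, p_0 = 8*1 + 0 = 8, q_0 = 8*0 + 1 = 1.
  i=1: a_1=2, p_1 = 2*8 + 1 = 17, q_1 = 2*1 + 0 = 2.
  i=2: a_2=2, p_2 = 2*17 + 8 = 42, q_2 = 2*2 + 1 = 5.
  i=3: a_3=1, p_3 = 1*42 + 17 = 59, q_3 = 1*5 + 2 = 7.
  i=4: a_4=7, p_4 = 7*59 + 42 = 455, q_4 = 7*7 + 5 = 54.
  i=5: a_5=1, p_5 = 1*455 + 59 = 514, q_5 = 1*54 + 7 = 61.
  i=6: a_6=2, p_6 = 2*514 + 455 = 1483, q_6 = 2*61 + 54 = 176.
  i=7: a_7=2, p_7 = 2*1483 + 514 = 3480, q_7 = 2*176 + 61 = 413.
Check: 3480^2 - 71*413^2 = 12110400 - 12110399 = 1, so (x, y) = (3480, 413) solves the equation, and by the theorem it is the least positive solution.

(x, y) = (3480, 413)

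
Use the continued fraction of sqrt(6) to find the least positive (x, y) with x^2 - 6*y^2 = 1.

(x, y) = (5, 2)

First expand sqrt(6) as a continued fraction. With x_i = (sqrt(6) + m_i)/d_i and (m_0, d_0) = (0, 1): a_0 = floor(sqrt(6)) = 2, since 2^2 = 4 <= 6 < 9 = 3^2.
Iterate m_{i+1} = d_i*a_i - m_i, d_{i+1} = (6 - m_{i+1}^2)/d_i, a_{i+1} = floor((a_0 + m_{i+1})/d_{i+1}):
  m_1 = 1*2 - 0 = 2, d_1 = (6 - 2^2)/1 = 2/1 = 2, a_1 = floor((2 + 2)/2) = 2.
  m_2 = 2*2 - 2 = 2, d_2 = (6 - 2^2)/2 = 2/2 = 1, a_2 = floor((2 + 2)/1) = 4.
  m_3 = 1*4 - 2 = 2, d_3 = (6 - 2^2)/1 = 2/1 = 2: (m_3, d_3) = (m_1, d_1) = (2, 2), so from here the quotients repeat a_1, a_2; the period length is 2.
So sqrt(6) = [2; (2, 4)] with period length k = 2.
k is even, so the fundamental solution of x^2 - 6y^2 = 1 is (p_{k-1}, q_{k-1}) = (p_1, q_1); compute convergents through index 1.
Convergents (p_i = a_i*p_{i-1} + p_{i-2}, q_i = a_i*q_{i-1} + q_{i-2} with p_{-2}=0, p_{-1}=1, q_{-2}=1, q_{-1}=0):
  i=0: a_0=2, p_0 = 2*1 + 0 = 2, q_0 = 2*0 + 1 = 1.
  i=1: a_1=2, p_1 = 2*2 + 1 = 5, q_1 = 2*1 + 0 = 2.
Check: 5^2 - 6*2^2 = 25 - 24 = 1, so (x, y) = (5, 2) solves the equation, and by the theorem it is the least positive solution.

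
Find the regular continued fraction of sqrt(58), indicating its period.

[7; (1, 1, 1, 1, 1, 1, 14)]

Write x_i = (sqrt(58) + m_i)/d_i with (m_0, d_0) = (0, 1). a_0 = floor(sqrt(58)) = 7, since 7^2 = 49 <= 58 < 64 = 8^2.
Iterate m_{i+1} = d_i*a_i - m_i, d_{i+1} = (58 - m_{i+1}^2)/d_i, a_{i+1} = floor((a_0 + m_{i+1})/d_{i+1}):
  m_1 = 1*7 - 0 = 7, d_1 = (58 - 7^2)/1 = 9/1 = 9, a_1 = floor((7 + 7)/9) = 1.
  m_2 = 9*1 - 7 = 2, d_2 = (58 - 2^2)/9 = 54/9 = 6, a_2 = floor((7 + 2)/6) = 1.
  m_3 = 6*1 - 2 = 4, d_3 = (58 - 4^2)/6 = 42/6 = 7, a_3 = floor((7 + 4)/7) = 1.
  m_4 = 7*1 - 4 = 3, d_4 = (58 - 3^2)/7 = 49/7 = 7, a_4 = floor((7 + 3)/7) = 1.
  m_5 = 7*1 - 3 = 4, d_5 = (58 - 4^2)/7 = 42/7 = 6, a_5 = floor((7 + 4)/6) = 1.
  m_6 = 6*1 - 4 = 2, d_6 = (58 - 2^2)/6 = 54/6 = 9, a_6 = floor((7 + 2)/9) = 1.
  m_7 = 9*1 - 2 = 7, d_7 = (58 - 7^2)/9 = 9/9 = 1, a_7 = floor((7 + 7)/1) = 14.
  m_8 = 1*14 - 7 = 7, d_8 = (58 - 7^2)/1 = 9/1 = 9: (m_8, d_8) = (m_1, d_1) = (7, 9), so from here the quotients repeat a_1, ..., a_7; the period length is 7.
Hence the expansion of sqrt(58) is a_0 = 7 followed by the repeating block 1, 1, 1, 1, 1, 1, 14 (period 7).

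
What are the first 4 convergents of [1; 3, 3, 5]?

Using the convergent recurrence p_i = a_i*p_{i-1} + p_{i-2}, q_i = a_i*q_{i-1} + q_{i-2} with p_{-2}=0, p_{-1}=1, q_{-2}=1, q_{-1}=0:
  i=0: a_0=1, p_0 = 1*1 + 0 = 1, q_0 = 1*0 + 1 = 1.
  i=1: a_1=3, p_1 = 3*1 + 1 = 4, q_1 = 3*1 + 0 = 3.
  i=2: a_2=3, p_2 = 3*4 + 1 = 13, q_2 = 3*3 + 1 = 10.
  i=3: a_3=5, p_3 = 5*13 + 4 = 69, q_3 = 5*10 + 3 = 53.

1/1, 4/3, 13/10, 69/53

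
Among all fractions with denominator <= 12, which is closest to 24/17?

17/12

Expand x = 24/17 as a continued fraction with the Euclidean algorithm:
  24 = 1*17 + 7, so a_0 = 1.
  17 = 2*7 + 3, so a_1 = 2.
  7 = 2*3 + 1, so a_2 = 2.
  3 = 3*1 + 0, so a_3 = 3.
so x = [1; 2, 2, 3].
Convergents (p_i = a_i*p_{i-1} + p_{i-2}, q_i = a_i*q_{i-1} + q_{i-2} with p_{-2}=0, p_{-1}=1, q_{-2}=1, q_{-1}=0), until the denominator exceeds 12:
  i=0: a_0=1, p_0 = 1*1 + 0 = 1, q_0 = 1*0 + 1 = 1.
  i=1: a_1=2, p_1 = 2*1 + 1 = 3, q_1 = 2*1 + 0 = 2.
  i=2: a_2=2, p_2 = 2*3 + 1 = 7, q_2 = 2*2 + 1 = 5.
  i=3: a_3=3, p_3 = 3*7 + 3 = 24, q_3 = 3*5 + 2 = 17.
q_3 = 17 > 12, so the last convergent with denominator <= 12 is p_2/q_2 = 7/5.
The closest fraction with denominator <= 12 is either p_2/q_2 or the intermediate fraction (k*p_2 + p_1)/(k*q_2 + q_1) with the largest k >= 1 whose denominator stays <= 12; these approach x as k grows, and every other convergent or intermediate fraction in range is farther away.
Largest k: floor((12 - q_1)/q_2) = floor((12 - 2)/5) = 2.
That gives (2*7 + 3)/(2*5 + 2) = 17/12.
Compare the errors: |x - 7/5| = |24*5 - 7*17|/(17*5) = 1/85, and |x - 17/12| = |24*12 - 17*17|/(17*12) = 1/204.
Cross-multiplying, 1*85 = 85 < 204 = 1*204, so 1/204 is smaller: the intermediate fraction 17/12 is closer to x than 7/5.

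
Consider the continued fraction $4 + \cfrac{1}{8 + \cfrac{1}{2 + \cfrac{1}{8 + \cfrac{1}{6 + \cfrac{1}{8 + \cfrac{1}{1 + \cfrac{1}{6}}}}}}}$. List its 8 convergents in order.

4/1, 33/8, 70/17, 593/144, 3628/881, 29617/7192, 33245/8073, 229087/55630

Using the convergent recurrence p_i = a_i*p_{i-1} + p_{i-2}, q_i = a_i*q_{i-1} + q_{i-2} with p_{-2}=0, p_{-1}=1, q_{-2}=1, q_{-1}=0:
  i=0: a_0=4, p_0 = 4*1 + 0 = 4, q_0 = 4*0 + 1 = 1.
  i=1: a_1=8, p_1 = 8*4 + 1 = 33, q_1 = 8*1 + 0 = 8.
  i=2: a_2=2, p_2 = 2*33 + 4 = 70, q_2 = 2*8 + 1 = 17.
  i=3: a_3=8, p_3 = 8*70 + 33 = 593, q_3 = 8*17 + 8 = 144.
  i=4: a_4=6, p_4 = 6*593 + 70 = 3628, q_4 = 6*144 + 17 = 881.
  i=5: a_5=8, p_5 = 8*3628 + 593 = 29617, q_5 = 8*881 + 144 = 7192.
  i=6: a_6=1, p_6 = 1*29617 + 3628 = 33245, q_6 = 1*7192 + 881 = 8073.
  i=7: a_7=6, p_7 = 6*33245 + 29617 = 229087, q_7 = 6*8073 + 7192 = 55630.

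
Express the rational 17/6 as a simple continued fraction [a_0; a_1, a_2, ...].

Run the Euclidean algorithm on 17 and 6; the successive quotients are the partial quotients a_0, a_1, ... (each step inverts the fractional part left over by the previous one):
  17 = 2*6 + 5, so a_0 = 2.
  6 = 1*5 + 1, so a_1 = 1.
  5 = 5*1 + 0, so a_2 = 5.
The remainder reaches 0 after 3 divisions, so the expansion has 3 partial quotients, read off in order.

[2; 1, 5]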